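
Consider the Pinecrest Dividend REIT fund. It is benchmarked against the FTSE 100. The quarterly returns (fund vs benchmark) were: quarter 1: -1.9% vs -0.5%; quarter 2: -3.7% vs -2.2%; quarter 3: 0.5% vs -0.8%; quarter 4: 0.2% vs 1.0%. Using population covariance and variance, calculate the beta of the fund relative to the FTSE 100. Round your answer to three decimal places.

r̄p = -1.2250%,  r̄m = -0.6250%
Cov = Σ(rp − r̄p)(rm − r̄m) / 4 = 1.4569
Var(rm) = Σ(rm − r̄m)² / 4 = 1.2919
β = Cov / Var = 1.4569 / 1.2919 = 1.1277

1.128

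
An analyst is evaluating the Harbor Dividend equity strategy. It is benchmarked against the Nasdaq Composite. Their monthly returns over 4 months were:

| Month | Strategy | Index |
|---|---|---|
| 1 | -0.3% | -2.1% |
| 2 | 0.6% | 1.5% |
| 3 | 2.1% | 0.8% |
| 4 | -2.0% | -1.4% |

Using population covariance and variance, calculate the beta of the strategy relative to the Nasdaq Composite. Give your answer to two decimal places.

0.69

r̄p = 0.1000%,  r̄m = -0.3000%
Cov = Σ(rp − r̄p)(rm − r̄m) / 4 = 1.5325
Var(rm) = Σ(rm − r̄m)² / 4 = 2.2250
β = Cov / Var = 1.5325 / 2.2250 = 0.6888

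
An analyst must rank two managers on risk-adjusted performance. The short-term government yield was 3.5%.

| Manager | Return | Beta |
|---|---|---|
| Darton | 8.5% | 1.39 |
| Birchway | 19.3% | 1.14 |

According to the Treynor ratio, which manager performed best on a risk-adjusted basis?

Birchway

Darton: Treynor = (8.5% − 3.5%) / 1.39 = 3.597
Birchway: Treynor = (19.3% − 3.5%) / 1.14 = 13.860
Highest: Birchway (13.860).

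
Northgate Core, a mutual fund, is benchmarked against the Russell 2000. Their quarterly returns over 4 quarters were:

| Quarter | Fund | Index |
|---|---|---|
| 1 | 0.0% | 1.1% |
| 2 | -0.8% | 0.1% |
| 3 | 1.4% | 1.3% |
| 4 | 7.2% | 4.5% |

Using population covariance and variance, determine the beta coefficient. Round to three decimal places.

1.878

r̄p = 1.9500%,  r̄m = 1.7500%
Cov = Σ(rp − r̄p)(rm − r̄m) / 4 = 5.1225
Var(rm) = Σ(rm − r̄m)² / 4 = 2.7275
β = Cov / Var = 5.1225 / 2.7275 = 1.8781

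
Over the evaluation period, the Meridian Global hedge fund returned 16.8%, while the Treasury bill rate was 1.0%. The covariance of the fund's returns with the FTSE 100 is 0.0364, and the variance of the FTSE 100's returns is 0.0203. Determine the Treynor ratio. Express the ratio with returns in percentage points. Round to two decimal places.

β = Cov / Var = 0.0364 / 0.0203 = 1.7931
Treynor = (Rp − Rf) / β = (16.8% − 1.0%) / 1.7931 = 15.80 / 1.7931 = 8.8116

8.81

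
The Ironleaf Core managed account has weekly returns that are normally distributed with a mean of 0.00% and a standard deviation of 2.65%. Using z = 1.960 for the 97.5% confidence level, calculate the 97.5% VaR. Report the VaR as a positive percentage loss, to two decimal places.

5.19

VaR (as % loss) = −(μ − z·σ) = −(0.00% − 1.960 × 2.65%) = −(-5.1940%) = 5.1940%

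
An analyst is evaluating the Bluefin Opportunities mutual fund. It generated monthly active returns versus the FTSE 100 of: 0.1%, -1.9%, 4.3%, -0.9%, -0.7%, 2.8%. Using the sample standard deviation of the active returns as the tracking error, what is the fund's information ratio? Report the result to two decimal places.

Mean return μ = 3.70 / 6 = 0.6167%
Σ(r − μ)² = 28.9683; sample σ = √(28.9683/5) = 2.4070%
IR = μ / tracking error = 0.6167 / 2.4070 = 0.2562

0.26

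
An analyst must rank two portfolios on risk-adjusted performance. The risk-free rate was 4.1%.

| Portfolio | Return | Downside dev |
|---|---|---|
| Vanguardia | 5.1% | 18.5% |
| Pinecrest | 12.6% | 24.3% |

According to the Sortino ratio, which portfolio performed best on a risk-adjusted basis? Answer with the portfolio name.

Pinecrest

Vanguardia: Sortino ratio = (5.1% − 4.1%) / 18.5% = 0.054
Pinecrest: Sortino ratio = (12.6% − 4.1%) / 24.3% = 0.350
Highest: Pinecrest (0.350).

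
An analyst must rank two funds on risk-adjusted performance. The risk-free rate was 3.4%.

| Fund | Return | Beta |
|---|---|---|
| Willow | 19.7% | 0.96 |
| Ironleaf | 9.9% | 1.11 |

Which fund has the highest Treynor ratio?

Willow: Treynor = (19.7% − 3.4%) / 0.96 = 16.979
Ironleaf: Treynor = (9.9% − 3.4%) / 1.11 = 5.856
Highest: Willow (16.979).

Willow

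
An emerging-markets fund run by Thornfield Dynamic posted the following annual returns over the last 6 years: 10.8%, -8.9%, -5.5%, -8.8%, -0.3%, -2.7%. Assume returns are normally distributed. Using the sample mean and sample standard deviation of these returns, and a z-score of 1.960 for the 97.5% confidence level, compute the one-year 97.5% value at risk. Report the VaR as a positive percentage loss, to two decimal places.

17.01

μ = (10.8 − 8.9 − 5.5 − 8.8 − 0.3 − 2.7) / 6 = -15.40 / 6 = -2.5667%
Σ(r − μ)² = (10.8 − (-2.5667))² + (-8.9 − (-2.5667))² + … = 271.3933
sample σ = √(271.3933 / 5) = √54.2787 = 7.3674%
VaR = −(μ − z·σ) = −(-2.5667 − 1.960 × 7.3674) = −(-17.0068) = 17.0068%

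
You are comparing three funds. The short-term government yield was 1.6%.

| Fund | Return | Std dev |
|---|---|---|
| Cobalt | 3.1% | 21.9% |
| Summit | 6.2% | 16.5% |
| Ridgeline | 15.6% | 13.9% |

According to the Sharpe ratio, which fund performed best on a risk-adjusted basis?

Cobalt: Sharpe ratio = (3.1% − 1.6%) / 21.9% = 0.068
Summit: Sharpe ratio = (6.2% − 1.6%) / 16.5% = 0.279
Ridgeline: Sharpe ratio = (15.6% − 1.6%) / 13.9% = 1.007
Highest: Ridgeline (1.007).

Ridgeline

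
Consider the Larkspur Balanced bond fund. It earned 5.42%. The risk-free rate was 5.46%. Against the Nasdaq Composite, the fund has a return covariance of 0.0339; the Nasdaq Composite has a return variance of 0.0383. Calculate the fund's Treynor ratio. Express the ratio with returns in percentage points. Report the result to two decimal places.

β = Cov / Var = 0.0339 / 0.0383 = 0.8851
Treynor = (Rp − Rf) / β = (5.42% − 5.46%) / 0.8851 = -0.04 / 0.8851 = -0.0452

-0.05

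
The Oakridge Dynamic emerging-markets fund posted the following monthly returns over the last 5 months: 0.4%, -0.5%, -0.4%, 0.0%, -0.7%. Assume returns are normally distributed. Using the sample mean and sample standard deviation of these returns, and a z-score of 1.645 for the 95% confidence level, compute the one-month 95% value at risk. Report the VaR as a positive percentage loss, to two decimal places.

0.96

Mean return r̄ = -1.20 / 5 = -0.2400%
Σ(r − r̄)² = 0.7720; sample σ = √(0.7720/4) = 0.4393%
VaR = −(r̄ − z·σ) = −(-0.2400 − 1.645 × 0.4393) = −(-0.9626) = 0.9626%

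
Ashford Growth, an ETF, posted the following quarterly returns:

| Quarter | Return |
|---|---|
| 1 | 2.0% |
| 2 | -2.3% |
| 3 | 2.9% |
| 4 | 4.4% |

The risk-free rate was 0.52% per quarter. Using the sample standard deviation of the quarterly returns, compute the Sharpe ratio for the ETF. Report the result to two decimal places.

0.43

μ = (2 − 2.3 + 2.9 + 4.4) / 4 = 7.00 / 4 = 1.7500%
Σ(r − μ)² = 24.8100; sample σ = √(24.8100/3) = 2.8758%
Sharpe = (μ − rf) / σ = (1.7500 − 0.52) / 2.8758 = 1.2300 / 2.8758 = 0.4277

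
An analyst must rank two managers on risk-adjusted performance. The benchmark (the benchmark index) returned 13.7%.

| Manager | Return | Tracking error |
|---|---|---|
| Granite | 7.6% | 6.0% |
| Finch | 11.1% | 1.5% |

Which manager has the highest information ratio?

Granite: IR = (7.6% − 13.7%) / 6.0% = -1.017
Finch: IR = (11.1% − 13.7%) / 1.5% = -1.733
Highest: Granite (-1.017).

Granite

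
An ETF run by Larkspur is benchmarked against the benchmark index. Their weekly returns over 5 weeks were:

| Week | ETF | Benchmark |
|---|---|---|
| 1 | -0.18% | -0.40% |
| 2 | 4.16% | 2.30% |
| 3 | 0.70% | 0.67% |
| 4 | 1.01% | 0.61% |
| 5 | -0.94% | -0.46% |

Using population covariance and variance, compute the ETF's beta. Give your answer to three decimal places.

r̄p = 0.9500%,  r̄m = 0.5440%
Cov = Σ(rp − r̄p)(rm − r̄m) / 5 = 1.7147
Var(rm) = Σ(rm − r̄m)² / 5 = 1.0006
β = Cov / Var = 1.7147 / 1.0006 = 1.7137

1.714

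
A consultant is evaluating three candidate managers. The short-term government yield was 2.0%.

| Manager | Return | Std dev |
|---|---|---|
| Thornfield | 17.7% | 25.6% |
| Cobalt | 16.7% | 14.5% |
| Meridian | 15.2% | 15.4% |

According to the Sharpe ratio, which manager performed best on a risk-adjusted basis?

Cobalt

Thornfield: Sharpe ratio = (17.7% − 2.0%) / 25.6% = 0.613
Cobalt: Sharpe ratio = (16.7% − 2.0%) / 14.5% = 1.014
Meridian: Sharpe ratio = (15.2% − 2.0%) / 15.4% = 0.857
Highest: Cobalt (1.014).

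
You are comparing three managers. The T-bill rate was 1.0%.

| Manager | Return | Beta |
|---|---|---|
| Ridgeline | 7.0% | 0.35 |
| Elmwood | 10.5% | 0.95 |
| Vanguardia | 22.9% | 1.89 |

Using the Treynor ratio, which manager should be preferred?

Ridgeline

Ridgeline: Treynor = (7.0% − 1.0%) / 0.35 = 17.143
Elmwood: Treynor = (10.5% − 1.0%) / 0.95 = 10.000
Vanguardia: Treynor = (22.9% − 1.0%) / 1.89 = 11.587
Highest: Ridgeline (17.143).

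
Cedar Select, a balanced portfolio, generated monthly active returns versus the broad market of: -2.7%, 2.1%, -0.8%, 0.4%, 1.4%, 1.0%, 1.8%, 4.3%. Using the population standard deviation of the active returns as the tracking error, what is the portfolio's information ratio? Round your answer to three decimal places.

0.483

Mean return r̄ = 7.50 / 8 = 0.9375%
Σ(r − r̄)² = (-2.7 − 0.9375)² + (2.1 − 0.9375)² + (-0.8 − 0.9375)² + … = 30.1588
population σ = √(30.1588 / 8) = √3.7699 = 1.9416%
IR = r̄ / tracking error = 0.9375 / 1.9416 = 0.4828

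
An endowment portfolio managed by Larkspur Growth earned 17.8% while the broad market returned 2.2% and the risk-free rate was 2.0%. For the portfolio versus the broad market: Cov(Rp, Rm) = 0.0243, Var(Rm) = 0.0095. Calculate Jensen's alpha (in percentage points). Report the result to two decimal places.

β = Cov / Var = 0.0243 / 0.0095 = 2.5579
E[R] = Rf + β(Rm − Rf) = 2.0% + 2.5579 × (2.2% − 2.0%) = 2.5116%
α = Rp − E[R] = 17.8% − 2.5116% = 15.2884

15.29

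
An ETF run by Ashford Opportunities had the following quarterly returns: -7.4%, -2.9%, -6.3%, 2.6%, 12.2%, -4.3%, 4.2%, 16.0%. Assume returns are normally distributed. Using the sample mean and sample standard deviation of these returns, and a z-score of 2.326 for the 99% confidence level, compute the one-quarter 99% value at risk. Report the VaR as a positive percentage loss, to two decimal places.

18.40

Mean return r̄ = 14.10 / 8 = 1.7625%
Sample σ = √[Σ(r − r̄)² / 7] = √[525.7388 / 7] = √75.1055 = 8.6663%
VaR = −(r̄ − z·σ) = −(1.7625 − 2.326 × 8.6663) = −(-18.3953) = 18.3953%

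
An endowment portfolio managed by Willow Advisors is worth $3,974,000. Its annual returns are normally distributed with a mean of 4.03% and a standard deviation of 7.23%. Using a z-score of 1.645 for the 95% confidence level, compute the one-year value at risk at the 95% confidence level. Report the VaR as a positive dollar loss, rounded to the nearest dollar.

Return at the 95% tail: μ − z·σ = 4.03% − 1.645 × 7.23% = 4.03 − 11.89335 = -7.86335%
VaR = −(-7.86335%) × $3,974,000 = 7.86335% × $3,974,000 = $312,490

$312,490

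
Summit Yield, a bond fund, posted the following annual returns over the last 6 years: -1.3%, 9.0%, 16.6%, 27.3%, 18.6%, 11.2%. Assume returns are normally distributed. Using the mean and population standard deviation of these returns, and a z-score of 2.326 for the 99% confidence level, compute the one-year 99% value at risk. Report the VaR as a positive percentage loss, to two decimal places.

7.03

μ = (-1.3 + 9 + 16.6 + 27.3 + 18.6 + 11.2) / 6 = 13.5667%
Population σ = √[Σ(r − μ)² / 6] = √[470.6133 / 6] = √78.4356 = 8.8564%
VaR = −(μ − z·σ) = −(13.5667 − 2.326 × 8.8564) = −(-7.0333) = 7.0333%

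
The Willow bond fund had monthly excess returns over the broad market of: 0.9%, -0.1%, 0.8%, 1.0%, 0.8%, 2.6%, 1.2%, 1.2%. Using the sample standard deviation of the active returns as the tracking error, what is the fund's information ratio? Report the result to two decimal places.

1.40

Mean return μ = 8.40 / 8 = 1.0500%
Σ(r − μ)² = 3.9200; sample σ = √(3.9200/7) = 0.7483%
IR = μ / tracking error = 1.0500 / 0.7483 = 1.4032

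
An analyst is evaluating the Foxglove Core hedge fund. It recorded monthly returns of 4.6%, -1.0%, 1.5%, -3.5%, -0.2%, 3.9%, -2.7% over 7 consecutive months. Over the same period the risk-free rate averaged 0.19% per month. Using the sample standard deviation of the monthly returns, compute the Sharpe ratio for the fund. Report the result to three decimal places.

μ = (4.6 − 1 + 1.5 − 3.5 − 0.2 + 3.9 − 2.7) / 7 = 0.3714%
Σ(r − μ)² = (4.6 − 0.3714)² + (-1 − 0.3714)² + (1.5 − 0.3714)² + … = 58.2343
σ = √[58.2343 / 6] = 3.1154%
Sharpe = (μ − rf) / σ = (0.3714 − 0.19) / 3.1154 = 0.1814 / 3.1154 = 0.0582

0.058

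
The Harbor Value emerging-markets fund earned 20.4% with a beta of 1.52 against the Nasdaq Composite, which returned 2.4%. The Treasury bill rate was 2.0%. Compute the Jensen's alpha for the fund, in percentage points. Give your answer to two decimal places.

17.79

CAPM expected return = Rf + β(Rm − Rf) = 2.0% + 1.52 × (2.4% − 2.0%) = 2 + 1.52 × 0.40 = 2.6080%
Jensen's α = Rp − E[R] = 20.4% − 2.6080% = 17.7920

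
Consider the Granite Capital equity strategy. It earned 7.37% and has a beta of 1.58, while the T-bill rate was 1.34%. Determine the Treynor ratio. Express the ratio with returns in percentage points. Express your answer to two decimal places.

3.82

Treynor = (Rp − Rf) / β = (7.37% − 1.34%) / 1.58 = 6.03 / 1.58 = 3.8165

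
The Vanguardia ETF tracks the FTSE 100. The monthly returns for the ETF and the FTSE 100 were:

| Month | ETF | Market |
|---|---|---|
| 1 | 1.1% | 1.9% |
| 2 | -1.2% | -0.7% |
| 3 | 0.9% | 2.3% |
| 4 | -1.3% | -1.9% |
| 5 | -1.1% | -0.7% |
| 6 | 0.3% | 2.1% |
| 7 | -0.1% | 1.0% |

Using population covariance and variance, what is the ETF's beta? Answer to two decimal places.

0.58

r̄p = -0.2000%,  r̄m = 0.5714%
Cov = Σ(rp − r̄p)(rm − r̄m) / 7 = 1.3671
Var(rm) = Σ(rm − r̄m)² / 7 = 2.3735
β = Cov / Var = 1.3671 / 2.3735 = 0.5760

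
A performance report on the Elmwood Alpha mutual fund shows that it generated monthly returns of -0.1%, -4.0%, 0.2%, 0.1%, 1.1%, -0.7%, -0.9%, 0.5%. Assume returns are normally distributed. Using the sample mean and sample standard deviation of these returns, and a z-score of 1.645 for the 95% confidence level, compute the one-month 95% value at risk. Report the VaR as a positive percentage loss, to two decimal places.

μ = (-0.1 − 4 + 0.2 + 0.1 + 1.1 − 0.7 − 0.9 + 0.5) / 8 = -0.4750%
Sample std dev = √[17.0150 / 7] = 1.5591%
VaR = −(μ − z·σ) = −(-0.4750 − 1.645 × 1.5591) = −(-3.0397) = 3.0397%

3.04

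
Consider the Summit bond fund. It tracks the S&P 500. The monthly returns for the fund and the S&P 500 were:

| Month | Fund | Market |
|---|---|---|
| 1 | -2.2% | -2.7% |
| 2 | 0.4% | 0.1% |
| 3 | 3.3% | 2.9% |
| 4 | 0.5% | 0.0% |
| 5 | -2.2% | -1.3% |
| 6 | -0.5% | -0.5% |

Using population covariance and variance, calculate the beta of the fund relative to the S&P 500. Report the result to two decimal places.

r̄p = -0.1167%,  r̄m = -0.2500%
Cov = Σ(rp − r̄p)(rm − r̄m) / 6 = 3.0808
Var(rm) = Σ(rm − r̄m)² / 6 = 2.8792
β = Cov / Var = 3.0808 / 2.8792 = 1.0700

1.07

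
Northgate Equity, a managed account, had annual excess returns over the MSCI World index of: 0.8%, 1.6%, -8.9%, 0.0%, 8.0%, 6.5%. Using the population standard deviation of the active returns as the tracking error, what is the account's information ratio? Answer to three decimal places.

Mean return μ = 8.00 / 6 = 1.3333%
Σ(r − μ)² = (0.8 − 1.3333)² + (1.6 − 1.3333)² + (-8.9 − 1.3333)² + … = 177.9933
population σ = √(177.9933 / 6) = √29.6656 = 5.4466%
IR = μ / tracking error = 1.3333 / 5.4466 = 0.2448

0.245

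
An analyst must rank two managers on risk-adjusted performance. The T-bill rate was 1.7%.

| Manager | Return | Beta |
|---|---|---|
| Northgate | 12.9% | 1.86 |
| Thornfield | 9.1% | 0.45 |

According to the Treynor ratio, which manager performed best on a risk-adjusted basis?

Thornfield

Northgate: Treynor = (12.9% − 1.7%) / 1.86 = 6.022
Thornfield: Treynor = (9.1% − 1.7%) / 0.45 = 16.444
Highest: Thornfield (16.444).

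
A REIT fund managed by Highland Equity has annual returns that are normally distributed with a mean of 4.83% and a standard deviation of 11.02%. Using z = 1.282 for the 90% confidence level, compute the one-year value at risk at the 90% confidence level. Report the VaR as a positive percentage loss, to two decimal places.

9.30

VaR (as % loss) = −(μ − z·σ) = −(4.83% − 1.282 × 11.02%) = −(-9.29764%) = 9.29764%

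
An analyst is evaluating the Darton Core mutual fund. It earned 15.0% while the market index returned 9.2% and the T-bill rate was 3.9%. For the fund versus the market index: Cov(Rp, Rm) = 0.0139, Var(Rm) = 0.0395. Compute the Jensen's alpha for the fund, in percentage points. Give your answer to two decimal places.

β = Cov / Var = 0.0139 / 0.0395 = 0.3519
E[R] = Rf + β(Rm − Rf) = 3.9% + 0.3519 × (9.2% − 3.9%) = 5.7651%
α = Rp − E[R] = 15.0% − 5.7651% = 9.2349

9.23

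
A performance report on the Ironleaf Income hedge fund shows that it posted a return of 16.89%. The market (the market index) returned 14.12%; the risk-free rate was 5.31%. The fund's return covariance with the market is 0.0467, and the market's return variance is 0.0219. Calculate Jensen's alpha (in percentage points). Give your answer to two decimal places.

-7.21

β = Cov / Var = 0.0467 / 0.0219 = 2.1324
E[R] = Rf + β(Rm − Rf) = 5.31% + 2.1324 × (14.12% − 5.31%) = 24.0964%
α = Rp − E[R] = 16.89% − 24.0964% = -7.2064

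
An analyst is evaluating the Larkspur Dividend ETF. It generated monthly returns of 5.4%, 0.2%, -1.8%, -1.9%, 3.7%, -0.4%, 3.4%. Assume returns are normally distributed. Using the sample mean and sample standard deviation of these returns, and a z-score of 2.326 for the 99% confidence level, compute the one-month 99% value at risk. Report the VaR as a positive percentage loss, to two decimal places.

5.55

μ = (5.4 + 0.2 − 1.8 − 1.9 + 3.7 − 0.4 + 3.4) / 7 = 1.2286%
Sample std dev = √[50.8943 / 6] = 2.9125%
VaR = −(μ − z·σ) = −(1.2286 − 2.326 × 2.9125) = −(-5.5459) = 5.5459%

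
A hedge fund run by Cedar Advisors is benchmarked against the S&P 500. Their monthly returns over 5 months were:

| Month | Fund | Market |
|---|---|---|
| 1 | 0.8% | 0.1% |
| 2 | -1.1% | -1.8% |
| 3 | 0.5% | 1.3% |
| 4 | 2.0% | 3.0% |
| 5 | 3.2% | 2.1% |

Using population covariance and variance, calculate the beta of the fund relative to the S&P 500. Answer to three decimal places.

0.743

r̄p = 1.0800%,  r̄m = 0.9400%
Cov = Σ(rp − r̄p)(rm − r̄m) / 5 = 2.0708
Var(rm) = Σ(rm − r̄m)² / 5 = 2.7864
β = Cov / Var = 2.0708 / 2.7864 = 0.7432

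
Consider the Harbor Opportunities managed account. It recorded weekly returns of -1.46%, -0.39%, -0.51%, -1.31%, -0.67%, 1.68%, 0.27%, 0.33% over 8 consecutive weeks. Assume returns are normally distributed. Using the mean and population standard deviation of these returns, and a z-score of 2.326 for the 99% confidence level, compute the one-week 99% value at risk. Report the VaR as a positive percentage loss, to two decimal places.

2.46

μ = (-1.46 − 0.39 − 0.51 − 1.31 − 0.67 + 1.68 + 0.27 + 0.33) / 8 = -2.060 / 8 = -0.2575%
Σ(r − μ)² = (-1.46 − (-0.2575))² + (-0.39 − (-0.2575))² + (-0.51 − (-0.2575))² + … = 7.1826
σ = √[7.1826 / 8] = 0.9475%
VaR = −(μ − z·σ) = −(-0.2575 − 2.326 × 0.9475) = −(-2.4614) = 2.4614%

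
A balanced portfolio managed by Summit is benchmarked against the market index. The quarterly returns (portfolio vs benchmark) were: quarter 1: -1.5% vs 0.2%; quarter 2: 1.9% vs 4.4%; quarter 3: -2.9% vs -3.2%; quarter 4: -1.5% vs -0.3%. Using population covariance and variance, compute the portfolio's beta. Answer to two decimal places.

0.64

r̄p = -1.0000%,  r̄m = 0.2750%
Cov = Σ(rp − r̄p)(rm − r̄m) / 4 = 4.7225
Var(rm) = Σ(rm − r̄m)² / 4 = 7.3569
β = Cov / Var = 4.7225 / 7.3569 = 0.6419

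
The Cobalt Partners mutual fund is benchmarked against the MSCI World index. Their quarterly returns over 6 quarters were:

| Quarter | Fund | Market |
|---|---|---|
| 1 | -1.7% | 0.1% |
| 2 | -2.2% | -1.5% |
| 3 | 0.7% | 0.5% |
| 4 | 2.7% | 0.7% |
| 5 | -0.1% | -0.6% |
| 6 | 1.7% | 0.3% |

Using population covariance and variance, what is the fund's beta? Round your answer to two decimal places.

1.77

r̄p = 0.1833%,  r̄m = -0.0833%
Cov = Σ(rp − r̄p)(rm − r̄m) / 6 = 1.0053
Var(rm) = Σ(rm − r̄m)² / 6 = 0.5681
β = Cov / Var = 1.0053 / 0.5681 = 1.7696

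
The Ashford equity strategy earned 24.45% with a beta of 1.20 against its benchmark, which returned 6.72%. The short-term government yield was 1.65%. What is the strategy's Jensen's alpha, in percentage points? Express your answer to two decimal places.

16.72

CAPM expected return = Rf + β(Rm − Rf) = 1.65% + 1.20 × (6.72% − 1.65%) = 1.65 + 1.20 × 5.07 = 7.7340%
Jensen's α = Rp − E[R] = 24.45% − 7.7340% = 16.7160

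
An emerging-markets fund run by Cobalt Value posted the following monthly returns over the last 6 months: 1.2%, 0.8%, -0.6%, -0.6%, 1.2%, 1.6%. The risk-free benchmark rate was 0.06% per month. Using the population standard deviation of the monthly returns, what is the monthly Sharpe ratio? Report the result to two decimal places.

Mean return μ = 3.60 / 6 = 0.6000%
Σ(r − μ)² = (1.2 − 0.6000)² + (0.8 − 0.6000)² + (-0.6 − 0.6000)² + … = 4.6400
population σ = √(4.6400 / 6) = √0.7733 = 0.8794%
Sharpe = (μ − rf) / σ = (0.6000 − 0.06) / 0.8794 = 0.5400 / 0.8794 = 0.6141

0.61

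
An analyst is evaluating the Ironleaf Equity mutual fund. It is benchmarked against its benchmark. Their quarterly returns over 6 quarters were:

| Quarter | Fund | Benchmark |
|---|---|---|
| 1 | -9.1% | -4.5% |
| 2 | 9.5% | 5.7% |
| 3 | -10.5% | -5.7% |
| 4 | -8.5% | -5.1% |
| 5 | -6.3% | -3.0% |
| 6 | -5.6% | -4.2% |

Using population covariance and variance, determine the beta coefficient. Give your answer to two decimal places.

1.71

r̄p = -5.0833%,  r̄m = -2.8000%
Cov = Σ(rp − r̄p)(rm − r̄m) / 6 = 25.8867
Var(rm) = Σ(rm − r̄m)² / 6 = 15.1400
β = Cov / Var = 25.8867 / 15.1400 = 1.7098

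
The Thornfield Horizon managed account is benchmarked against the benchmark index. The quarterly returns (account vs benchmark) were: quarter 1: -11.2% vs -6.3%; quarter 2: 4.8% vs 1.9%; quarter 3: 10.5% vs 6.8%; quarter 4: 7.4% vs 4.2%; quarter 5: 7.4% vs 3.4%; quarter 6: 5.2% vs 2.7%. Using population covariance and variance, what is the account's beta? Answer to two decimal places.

r̄p = 4.0167%,  r̄m = 2.1167%
Cov = Σ(rp − r̄p)(rm − r̄m) / 6 = 28.3914
Var(rm) = Σ(rm − r̄m)² / 6 = 16.5247
β = Cov / Var = 28.3914 / 16.5247 = 1.7181

1.72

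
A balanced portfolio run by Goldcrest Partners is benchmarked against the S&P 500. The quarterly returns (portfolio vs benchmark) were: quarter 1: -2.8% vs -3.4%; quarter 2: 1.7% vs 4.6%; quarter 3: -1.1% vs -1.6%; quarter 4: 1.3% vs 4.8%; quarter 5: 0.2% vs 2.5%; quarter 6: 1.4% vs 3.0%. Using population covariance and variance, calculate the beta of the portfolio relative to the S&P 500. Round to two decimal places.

0.50

r̄p = 0.1167%,  r̄m = 1.6500%
Cov = Σ(rp − r̄p)(rm − r̄m) / 6 = 4.8142
Var(rm) = Σ(rm − r̄m)² / 6 = 9.5392
β = Cov / Var = 4.8142 / 9.5392 = 0.5047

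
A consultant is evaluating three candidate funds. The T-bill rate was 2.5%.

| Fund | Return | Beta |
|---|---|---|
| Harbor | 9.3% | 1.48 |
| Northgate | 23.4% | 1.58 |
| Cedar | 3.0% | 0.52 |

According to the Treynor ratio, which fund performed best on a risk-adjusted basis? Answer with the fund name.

Northgate

Harbor: Treynor = (9.3% − 2.5%) / 1.48 = 4.595
Northgate: Treynor = (23.4% − 2.5%) / 1.58 = 13.228
Cedar: Treynor = (3.0% − 2.5%) / 0.52 = 0.962
Highest: Northgate (13.228).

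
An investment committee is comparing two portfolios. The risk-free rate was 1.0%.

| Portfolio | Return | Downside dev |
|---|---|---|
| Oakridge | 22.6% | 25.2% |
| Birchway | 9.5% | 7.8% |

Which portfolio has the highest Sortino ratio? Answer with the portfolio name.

Oakridge: Sortino ratio = (22.6% − 1.0%) / 25.2% = 0.857
Birchway: Sortino ratio = (9.5% − 1.0%) / 7.8% = 1.090
Highest: Birchway (1.090).

Birchway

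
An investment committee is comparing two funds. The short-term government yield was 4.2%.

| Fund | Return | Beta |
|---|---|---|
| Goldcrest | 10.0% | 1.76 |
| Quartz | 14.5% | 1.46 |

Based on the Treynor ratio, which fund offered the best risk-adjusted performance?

Goldcrest: Treynor = (10.0% − 4.2%) / 1.76 = 3.295
Quartz: Treynor = (14.5% − 4.2%) / 1.46 = 7.055
Highest: Quartz (7.055).

Quartz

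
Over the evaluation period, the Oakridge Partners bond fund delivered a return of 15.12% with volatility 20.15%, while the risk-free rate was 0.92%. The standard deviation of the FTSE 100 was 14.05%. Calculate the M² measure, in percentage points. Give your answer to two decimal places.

10.82

Sharpe = (Rp − Rf) / σp = (15.12% − 0.92%) / 20.15% = 0.7047
M² = Rf + Sharpe × σm = 0.92% + 0.7047 × 14.05% = 10.8210%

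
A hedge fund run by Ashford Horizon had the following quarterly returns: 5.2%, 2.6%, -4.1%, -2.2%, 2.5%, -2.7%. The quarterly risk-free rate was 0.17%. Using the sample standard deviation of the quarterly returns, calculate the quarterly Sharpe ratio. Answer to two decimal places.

0.01

μ = (5.2 + 2.6 − 4.1 − 2.2 + 2.5 − 2.7) / 6 = 1.30 / 6 = 0.2167%
Σ(r − μ)² = 68.7083; sample σ = √(68.7083/5) = 3.7070%
Sharpe = (μ − rf) / σ = (0.2167 − 0.17) / 3.7070 = 0.0467 / 3.7070 = 0.0126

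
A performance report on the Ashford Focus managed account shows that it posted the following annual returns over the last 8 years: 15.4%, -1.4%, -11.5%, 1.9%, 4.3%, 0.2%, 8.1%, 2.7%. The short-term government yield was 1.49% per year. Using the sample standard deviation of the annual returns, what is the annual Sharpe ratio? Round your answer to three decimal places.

r̄ = (15.4 − 1.4 − 11.5 + 1.9 + 4.3 + 0.2 + 8.1 + 2.7) / 8 = 19.70 / 8 = 2.4625%
Sample std dev = √[417.8988 / 7] = 7.7266%
Sharpe = (r̄ − rf) / σ = (2.4625 − 1.49) / 7.7266 = 0.9725 / 7.7266 = 0.1259

0.126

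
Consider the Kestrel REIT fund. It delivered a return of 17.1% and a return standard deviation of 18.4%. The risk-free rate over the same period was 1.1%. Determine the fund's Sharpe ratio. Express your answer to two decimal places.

0.87

Sharpe = (Rp − Rf) / σp = (17.1% − 1.1%) / 18.4% = 16.00% / 18.4% = 0.8696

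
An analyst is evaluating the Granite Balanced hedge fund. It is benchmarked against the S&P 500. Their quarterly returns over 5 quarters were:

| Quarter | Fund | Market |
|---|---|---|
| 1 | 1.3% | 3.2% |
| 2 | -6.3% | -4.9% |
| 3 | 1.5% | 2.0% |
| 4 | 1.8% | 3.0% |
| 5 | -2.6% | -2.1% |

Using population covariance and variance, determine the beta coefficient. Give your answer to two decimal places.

r̄p = -0.8600%,  r̄m = 0.2400%
Cov = Σ(rp − r̄p)(rm − r̄m) / 5 = 9.9844
Var(rm) = Σ(rm − r̄m)² / 5 = 10.2744
β = Cov / Var = 9.9844 / 10.2744 = 0.9718

0.97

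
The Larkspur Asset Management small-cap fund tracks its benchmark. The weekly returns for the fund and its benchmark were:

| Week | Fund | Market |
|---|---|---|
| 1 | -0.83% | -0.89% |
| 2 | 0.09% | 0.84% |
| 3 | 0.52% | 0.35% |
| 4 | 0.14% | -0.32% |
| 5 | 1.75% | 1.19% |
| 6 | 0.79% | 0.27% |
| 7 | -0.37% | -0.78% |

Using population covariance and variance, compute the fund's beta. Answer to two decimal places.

r̄p = 0.2986%,  r̄m = 0.0943%
Cov = Σ(rp − r̄p)(rm − r̄m) / 7 = 0.4770
Var(rm) = Σ(rm − r̄m)² / 7 = 0.5368
β = Cov / Var = 0.4770 / 0.5368 = 0.8886

0.89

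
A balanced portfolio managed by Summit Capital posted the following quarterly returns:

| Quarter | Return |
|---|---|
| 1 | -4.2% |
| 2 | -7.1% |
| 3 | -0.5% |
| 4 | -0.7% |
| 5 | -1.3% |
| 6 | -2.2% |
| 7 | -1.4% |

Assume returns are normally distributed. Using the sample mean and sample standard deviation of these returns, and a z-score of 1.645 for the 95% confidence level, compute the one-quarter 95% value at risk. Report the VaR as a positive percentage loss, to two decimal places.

μ = (-4.2 − 7.1 − 0.5 − 0.7 − 1.3 − 2.2 − 1.4) / 7 = -17.40 / 7 = -2.4857%
Σ(r − μ)² = 34.0286; sample σ = √(34.0286/6) = 2.3815%
VaR = −(μ − z·σ) = −(-2.4857 − 1.645 × 2.3815) = −(-6.4033) = 6.4033%

6.40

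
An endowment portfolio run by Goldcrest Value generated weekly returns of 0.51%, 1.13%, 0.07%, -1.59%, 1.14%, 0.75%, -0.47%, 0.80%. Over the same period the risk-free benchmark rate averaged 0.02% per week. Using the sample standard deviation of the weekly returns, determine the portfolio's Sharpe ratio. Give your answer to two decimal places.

0.29

Mean return r̄ = 2.340 / 8 = 0.2925%
Σ(r − r̄)² = (0.51 − 0.2925)² + (1.13 − 0.2925)² + … = 6.1086
sample σ = √(6.1086 / 7) = √0.8727 = 0.9342%
Sharpe = (r̄ − rf) / σ = (0.2925 − 0.02) / 0.9342 = 0.2725 / 0.9342 = 0.2917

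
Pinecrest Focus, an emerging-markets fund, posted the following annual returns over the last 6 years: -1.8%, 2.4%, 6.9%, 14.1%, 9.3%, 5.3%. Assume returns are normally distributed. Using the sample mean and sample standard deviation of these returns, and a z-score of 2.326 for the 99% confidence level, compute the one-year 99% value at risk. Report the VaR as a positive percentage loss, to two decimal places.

6.77

r̄ = (-1.8 + 2.4 + 6.9 + 14.1 + 9.3 + 5.3) / 6 = 36.20 / 6 = 6.0333%
Sample std dev = √[151.5933 / 5] = 5.5062%
VaR = −(r̄ − z·σ) = −(6.0333 − 2.326 × 5.5062) = −(-6.7741) = 6.7741%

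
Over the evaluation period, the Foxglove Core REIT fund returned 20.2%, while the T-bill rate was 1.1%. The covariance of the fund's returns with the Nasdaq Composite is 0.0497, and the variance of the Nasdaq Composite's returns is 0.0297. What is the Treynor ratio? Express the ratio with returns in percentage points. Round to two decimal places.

β = Cov / Var = 0.0497 / 0.0297 = 1.6734
Treynor = (Rp − Rf) / β = (20.2% − 1.1%) / 1.6734 = 19.10 / 1.6734 = 11.4139

11.41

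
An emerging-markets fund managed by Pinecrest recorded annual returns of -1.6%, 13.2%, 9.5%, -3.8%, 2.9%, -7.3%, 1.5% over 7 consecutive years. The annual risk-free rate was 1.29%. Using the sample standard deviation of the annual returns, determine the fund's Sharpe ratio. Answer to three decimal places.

r̄ = (-1.6 + 13.2 + 9.5 − 3.8 + 2.9 − 7.3 + 1.5) / 7 = 14.40 / 7 = 2.0571%
Σ(r − r̄)² = (-1.6 − 2.0571)² + (13.2 − 2.0571)² + … = 315.8171
σ = √[315.8171 / 6] = 7.2551%
Sharpe = (r̄ − rf) / σ = (2.0571 − 1.29) / 7.2551 = 0.7671 / 7.2551 = 0.1057

0.106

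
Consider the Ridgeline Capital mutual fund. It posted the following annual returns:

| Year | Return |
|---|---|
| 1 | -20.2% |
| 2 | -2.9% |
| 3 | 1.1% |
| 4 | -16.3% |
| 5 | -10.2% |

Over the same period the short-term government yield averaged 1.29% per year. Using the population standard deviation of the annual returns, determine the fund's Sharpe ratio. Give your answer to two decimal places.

μ = (-20.2 − 2.9 + 1.1 − 16.3 − 10.2) / 5 = -9.7000%
Population std dev = √[316.9400 / 5] = 7.9617%
Sharpe = (μ − rf) / σ = (-9.7000 − 1.29) / 7.9617 = -10.9900 / 7.9617 = -1.3804

-1.38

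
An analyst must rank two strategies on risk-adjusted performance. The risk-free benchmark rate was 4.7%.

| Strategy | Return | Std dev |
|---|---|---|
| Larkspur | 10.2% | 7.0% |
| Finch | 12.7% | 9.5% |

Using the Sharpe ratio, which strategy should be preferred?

Finch

Larkspur: Sharpe ratio = (10.2% − 4.7%) / 7.0% = 0.786
Finch: Sharpe ratio = (12.7% − 4.7%) / 9.5% = 0.842
Highest: Finch (0.842).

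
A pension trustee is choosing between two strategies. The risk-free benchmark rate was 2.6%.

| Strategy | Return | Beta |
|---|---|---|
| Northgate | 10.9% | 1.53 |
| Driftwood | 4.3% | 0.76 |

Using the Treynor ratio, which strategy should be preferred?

Northgate: Treynor = (10.9% − 2.6%) / 1.53 = 5.425
Driftwood: Treynor = (4.3% − 2.6%) / 0.76 = 2.237
Highest: Northgate (5.425).

Northgate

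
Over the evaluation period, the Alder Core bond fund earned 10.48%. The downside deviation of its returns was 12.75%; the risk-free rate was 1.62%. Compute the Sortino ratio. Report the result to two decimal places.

Sortino = (Rp − Rf) / σd = (10.48% − 1.62%) / 12.75% = 8.86% / 12.75% = 0.6949

0.69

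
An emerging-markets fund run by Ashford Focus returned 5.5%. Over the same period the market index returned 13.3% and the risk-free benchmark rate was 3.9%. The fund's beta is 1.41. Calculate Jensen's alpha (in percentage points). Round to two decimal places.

-11.65

CAPM expected return = Rf + β(Rm − Rf) = 3.9% + 1.41 × (13.3% − 3.9%) = 3.9 + 1.41 × 9.40 = 17.1540%
Jensen's α = Rp − E[R] = 5.5% − 17.1540% = -11.6540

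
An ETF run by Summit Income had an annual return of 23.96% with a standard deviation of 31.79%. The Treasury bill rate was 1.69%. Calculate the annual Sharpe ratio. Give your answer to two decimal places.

0.70

Sharpe = (Rp − Rf) / σp = (23.96% − 1.69%) / 31.79% = 22.27% / 31.79% = 0.7005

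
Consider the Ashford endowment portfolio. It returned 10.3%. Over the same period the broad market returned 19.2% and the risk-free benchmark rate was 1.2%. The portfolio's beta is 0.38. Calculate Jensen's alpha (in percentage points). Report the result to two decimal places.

CAPM expected return = Rf + β(Rm − Rf) = 1.2% + 0.38 × (19.2% − 1.2%) = 1.2 + 0.38 × 18.00 = 8.0400%
Jensen's α = Rp − E[R] = 10.3% − 8.0400% = 2.2600

2.26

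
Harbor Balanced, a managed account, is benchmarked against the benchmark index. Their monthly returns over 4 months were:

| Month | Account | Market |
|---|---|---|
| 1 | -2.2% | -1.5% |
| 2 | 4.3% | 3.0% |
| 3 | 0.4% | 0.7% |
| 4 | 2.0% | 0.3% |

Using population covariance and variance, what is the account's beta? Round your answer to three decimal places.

1.390

r̄p = 1.1250%,  r̄m = 0.6250%
Cov = Σ(rp − r̄p)(rm − r̄m) / 4 = 3.5669
Var(rm) = Σ(rm − r̄m)² / 4 = 2.5669
β = Cov / Var = 3.5669 / 2.5669 = 1.3896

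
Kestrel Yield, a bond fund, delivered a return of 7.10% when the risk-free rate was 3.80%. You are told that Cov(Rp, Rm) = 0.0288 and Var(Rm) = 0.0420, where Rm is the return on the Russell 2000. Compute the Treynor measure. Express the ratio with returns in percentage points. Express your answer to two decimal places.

4.81

β = Cov / Var = 0.0288 / 0.0420 = 0.6857
Treynor = (Rp − Rf) / β = (7.10% − 3.80%) / 0.6857 = 3.30 / 0.6857 = 4.8126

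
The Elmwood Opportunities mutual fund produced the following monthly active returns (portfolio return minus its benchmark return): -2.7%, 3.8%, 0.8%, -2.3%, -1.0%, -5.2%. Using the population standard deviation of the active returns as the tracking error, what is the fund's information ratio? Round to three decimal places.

-0.387

r̄ = (-2.7 + 3.8 + 0.8 − 2.3 − 1 − 5.2) / 6 = -1.1000%
Σ(r − r̄)² = 48.4400; population σ = √(48.4400/6) = 2.8414%
IR = r̄ / tracking error = -1.1000 / 2.8414 = -0.3871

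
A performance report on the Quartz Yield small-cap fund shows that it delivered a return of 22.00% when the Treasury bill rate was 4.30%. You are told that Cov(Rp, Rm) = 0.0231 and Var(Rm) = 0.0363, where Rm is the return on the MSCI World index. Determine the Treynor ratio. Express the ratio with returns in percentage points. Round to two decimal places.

β = Cov / Var = 0.0231 / 0.0363 = 0.6364
Treynor = (Rp − Rf) / β = (22.00% − 4.30%) / 0.6364 = 17.70 / 0.6364 = 27.8127

27.81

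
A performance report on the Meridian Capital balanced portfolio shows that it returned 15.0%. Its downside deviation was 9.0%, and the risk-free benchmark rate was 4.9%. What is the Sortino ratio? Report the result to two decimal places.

1.12

Sortino = (Rp − Rf) / σd = (15.0% − 4.9%) / 9.0% = 10.10% / 9.0% = 1.1222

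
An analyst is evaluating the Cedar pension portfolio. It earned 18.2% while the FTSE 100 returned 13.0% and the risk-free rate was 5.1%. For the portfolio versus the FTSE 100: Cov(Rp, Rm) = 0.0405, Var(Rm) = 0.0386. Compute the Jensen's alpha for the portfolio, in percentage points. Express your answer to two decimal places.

β = Cov / Var = 0.0405 / 0.0386 = 1.0492
E[R] = Rf + β(Rm − Rf) = 5.1% + 1.0492 × (13.0% − 5.1%) = 13.3887%
α = Rp − E[R] = 18.2% − 13.3887% = 4.8113

4.81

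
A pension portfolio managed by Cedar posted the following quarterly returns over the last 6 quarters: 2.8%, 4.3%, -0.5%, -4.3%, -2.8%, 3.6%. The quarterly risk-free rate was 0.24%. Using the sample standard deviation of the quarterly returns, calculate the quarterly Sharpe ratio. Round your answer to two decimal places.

μ = (2.8 + 4.3 − 0.5 − 4.3 − 2.8 + 3.6) / 6 = 3.10 / 6 = 0.5167%
Sample std dev = √[64.2683 / 5] = 3.5852%
Sharpe = (μ − rf) / σ = (0.5167 − 0.24) / 3.5852 = 0.2767 / 3.5852 = 0.0772

0.08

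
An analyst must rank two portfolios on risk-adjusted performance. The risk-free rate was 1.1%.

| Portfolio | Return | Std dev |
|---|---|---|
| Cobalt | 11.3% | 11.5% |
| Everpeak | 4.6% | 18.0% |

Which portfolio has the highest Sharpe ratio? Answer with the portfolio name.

Cobalt: Sharpe ratio = (11.3% − 1.1%) / 11.5% = 0.887
Everpeak: Sharpe ratio = (4.6% − 1.1%) / 18.0% = 0.194
Highest: Cobalt (0.887).

Cobalt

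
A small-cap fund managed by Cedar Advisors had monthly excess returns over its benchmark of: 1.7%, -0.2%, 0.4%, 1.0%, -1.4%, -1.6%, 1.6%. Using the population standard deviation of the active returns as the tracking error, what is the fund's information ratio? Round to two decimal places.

μ = (1.7 − 0.2 + 0.4 + 1 − 1.4 − 1.6 + 1.6) / 7 = 0.2143%
Population σ = √[Σ(r − μ)² / 7] = √[10.8486 / 7] = √1.5498 = 1.2449%
IR = μ / tracking error = 0.2143 / 1.2449 = 0.1721

0.17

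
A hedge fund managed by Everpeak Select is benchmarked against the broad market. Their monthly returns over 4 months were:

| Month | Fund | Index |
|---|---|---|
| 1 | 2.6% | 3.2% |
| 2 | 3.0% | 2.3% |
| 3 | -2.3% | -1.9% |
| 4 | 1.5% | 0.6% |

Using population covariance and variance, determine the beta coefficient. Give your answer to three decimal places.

r̄p = 1.2000%,  r̄m = 1.0500%
Cov = Σ(rp − r̄p)(rm − r̄m) / 4 = 3.8625
Var(rm) = Σ(rm − r̄m)² / 4 = 3.7725
β = Cov / Var = 3.8625 / 3.7725 = 1.0239

1.024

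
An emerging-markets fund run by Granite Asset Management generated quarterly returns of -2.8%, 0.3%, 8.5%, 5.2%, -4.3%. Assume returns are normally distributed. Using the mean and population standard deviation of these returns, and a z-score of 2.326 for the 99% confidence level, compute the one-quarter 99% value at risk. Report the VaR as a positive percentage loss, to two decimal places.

9.83

Mean return r̄ = 6.90 / 5 = 1.3800%
Σ(r − r̄)² = 116.1880; population σ = √(116.1880/5) = 4.8205%
VaR = −(r̄ − z·σ) = −(1.3800 − 2.326 × 4.8205) = −(-9.8325) = 9.8325%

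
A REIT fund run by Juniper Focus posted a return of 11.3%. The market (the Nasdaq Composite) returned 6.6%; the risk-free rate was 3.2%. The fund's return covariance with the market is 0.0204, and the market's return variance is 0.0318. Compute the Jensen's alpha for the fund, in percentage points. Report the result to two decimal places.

β = Cov / Var = 0.0204 / 0.0318 = 0.6415
E[R] = Rf + β(Rm − Rf) = 3.2% + 0.6415 × (6.6% − 3.2%) = 5.3811%
α = Rp − E[R] = 11.3% − 5.3811% = 5.9189

5.92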